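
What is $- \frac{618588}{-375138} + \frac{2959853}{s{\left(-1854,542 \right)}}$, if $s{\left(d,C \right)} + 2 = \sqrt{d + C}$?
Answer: $\frac{- 61686227641 i + 137464 \sqrt{82}}{41682 \left(i + 2 \sqrt{82}\right)} \approx -4496.6 - 81467.0 i$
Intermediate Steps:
$s{\left(d,C \right)} = -2 + \sqrt{C + d}$ ($s{\left(d,C \right)} = -2 + \sqrt{d + C} = -2 + \sqrt{C + d}$)
$- \frac{618588}{-375138} + \frac{2959853}{s{\left(-1854,542 \right)}} = - \frac{618588}{-375138} + \frac{2959853}{-2 + \sqrt{542 - 1854}} = \left(-618588\right) \left(- \frac{1}{375138}\right) + \frac{2959853}{-2 + \sqrt{-1312}} = \frac{34366}{20841} + \frac{2959853}{-2 + 4 i \sqrt{82}}$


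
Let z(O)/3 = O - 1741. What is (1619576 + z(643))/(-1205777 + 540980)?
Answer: -1616282/664797 ≈ -2.4312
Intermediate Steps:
z(O) = -5223 + 3*O (z(O) = 3*(O - 1741) = 3*(-1741 + O) = -5223 + 3*O)
(1619576 + z(643))/(-1205777 + 540980) = (1619576 + (-5223 + 3*643))/(-1205777 + 540980) = (1619576 + (-5223 + 1929))/(-664797) = (1619576 - 3294)*(-1/664797) = 1616282*(-1/664797) = -1616282/664797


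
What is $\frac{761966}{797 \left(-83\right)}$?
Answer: $- \frac{761966}{66151} \approx -11.519$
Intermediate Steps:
$\frac{761966}{797 \left(-83\right)} = \frac{761966}{-66151} = 761966 \left(- \frac{1}{66151}\right) = - \frac{761966}{66151}$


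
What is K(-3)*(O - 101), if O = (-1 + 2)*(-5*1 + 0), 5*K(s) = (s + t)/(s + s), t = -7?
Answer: -106/3 ≈ -35.333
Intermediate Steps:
K(s) = (-7 + s)/(10*s) (K(s) = ((s - 7)/(s + s))/5 = ((-7 + s)/((2*s)))/5 = ((-7 + s)*(1/(2*s)))/5 = ((-7 + s)/(2*s))/5 = (-7 + s)/(10*s))
O = -5 (O = 1*(-5 + 0) = 1*(-5) = -5)
K(-3)*(O - 101) = ((⅒)*(-7 - 3)/(-3))*(-5 - 101) = ((⅒)*(-⅓)*(-10))*(-106) = (⅓)*(-106) = -106/3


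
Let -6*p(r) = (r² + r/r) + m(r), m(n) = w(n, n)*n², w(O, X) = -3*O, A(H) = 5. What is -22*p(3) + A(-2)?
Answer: -766/3 ≈ -255.33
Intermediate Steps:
m(n) = -3*n³ (m(n) = (-3*n)*n² = -3*n³)
p(r) = -⅙ + r³/2 - r²/6 (p(r) = -((r² + r/r) - 3*r³)/6 = -((r² + 1) - 3*r³)/6 = -((1 + r²) - 3*r³)/6 = -(1 + r² - 3*r³)/6 = -⅙ + r³/2 - r²/6)
-22*p(3) + A(-2) = -22*(-⅙ + (½)*3³ - ⅙*3²) + 5 = -22*(-⅙ + (½)*27 - ⅙*9) + 5 = -22*(-⅙ + 27/2 - 3/2) + 5 = -22*71/6 + 5 = -781/3 + 5 = -766/3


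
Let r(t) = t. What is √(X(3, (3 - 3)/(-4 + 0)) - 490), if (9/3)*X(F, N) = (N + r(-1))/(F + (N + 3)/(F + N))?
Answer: I*√17643/6 ≈ 22.138*I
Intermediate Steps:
X(F, N) = (-1 + N)/(3*(F + (3 + N)/(F + N))) (X(F, N) = ((N - 1)/(F + (N + 3)/(F + N)))/3 = ((-1 + N)/(F + (3 + N)/(F + N)))/3 = (-1 + N)/(3*(F + (3 + N)/(F + N))))
√(X(3, (3 - 3)/(-4 + 0)) - 490) = √((((3 - 3)/(-4 + 0))² - 1*3 - (3 - 3)/(-4 + 0) + 3*((3 - 3)/(-4 + 0)))/(3*(3 + (3 - 3)/(-4 + 0) + 3² + 3*((3 - 3)/(-4 + 0)))) - 490) = √(((0/(-4))² - 3 - 0/(-4) + 3*(0/(-4)))/(3*(3 + 0/(-4) + 9 + 3*(0/(-4)))) - 490) = √(((0*(-¼))² - 3 - 0*(-1)/4 + 3*(0*(-¼)))/(3*(3 + 0*(-¼) + 9 + 3*(0*(-¼)))) - 490) = √((0² - 3 - 1*0 + 3*0)/(3*(3 + 0 + 9 + 3*0)) - 490) = √((0 - 3 + 0 + 0)/(3*(3 + 0 + 9 + 0)) - 490) = √((⅓)*(-3)/12 - 490) = √((⅓)*(1/12)*(-3) - 490) = √(-1/12 - 490) = √(-5881/12) = I*√17643/6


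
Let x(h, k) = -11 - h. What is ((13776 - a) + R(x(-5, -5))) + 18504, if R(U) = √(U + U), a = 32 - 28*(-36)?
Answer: 31240 + 2*I*√3 ≈ 31240.0 + 3.4641*I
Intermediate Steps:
a = 1040 (a = 32 + 1008 = 1040)
R(U) = √2*√U (R(U) = √(2*U) = √2*√U)
((13776 - a) + R(x(-5, -5))) + 18504 = ((13776 - 1*1040) + √2*√(-11 - 1*(-5))) + 18504 = ((13776 - 1040) + √2*√(-11 + 5)) + 18504 = (12736 + √2*√(-6)) + 18504 = (12736 + √2*(I*√6)) + 18504 = (12736 + 2*I*√3) + 18504 = 31240 + 2*I*√3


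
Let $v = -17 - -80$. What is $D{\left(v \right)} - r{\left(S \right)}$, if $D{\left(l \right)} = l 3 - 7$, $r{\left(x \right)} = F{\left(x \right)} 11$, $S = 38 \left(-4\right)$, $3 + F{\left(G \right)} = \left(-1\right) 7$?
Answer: $292$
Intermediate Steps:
$F{\left(G \right)} = -10$ ($F{\left(G \right)} = -3 - 7 = -10$)
$S = -152$
$r{\left(x \right)} = -110$ ($r{\left(x \right)} = \left(-10\right) 11 = -110$)
$v = 63$ ($v = -17 + 80 = 63$)
$D{\left(l \right)} = -7 + 3 l$ ($D{\left(l \right)} = 3 l - 7 = -7 + 3 l$)
$D{\left(v \right)} - r{\left(S \right)} = \left(-7 + 3 \cdot 63\right) - -110 = \left(-7 + 189\right) + 110 = 182 + 110 = 292$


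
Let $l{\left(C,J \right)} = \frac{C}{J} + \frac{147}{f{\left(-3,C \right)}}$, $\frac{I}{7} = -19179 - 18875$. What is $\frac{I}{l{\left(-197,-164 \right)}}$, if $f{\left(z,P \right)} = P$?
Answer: $- \frac{8606140424}{14701} \approx -5.8541 \cdot 10^{5}$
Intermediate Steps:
$I = -266378$ ($I = 7 \left(-19179 - 18875\right) = 7 \left(-38054\right) = -266378$)
$l{\left(C,J \right)} = \frac{147}{C} + \frac{C}{J}$ ($l{\left(C,J \right)} = \frac{C}{J} + \frac{147}{C} = \frac{147}{C} + \frac{C}{J}$)
$\frac{I}{l{\left(-197,-164 \right)}} = - \frac{266378}{\frac{147}{-197} - \frac{197}{-164}} = - \frac{266378}{147 \left(- \frac{1}{197}\right) - - \frac{197}{164}} = - \frac{266378}{- \frac{147}{197} + \frac{197}{164}} = - \frac{266378}{\frac{14701}{32308}} = \left(-266378\right) \frac{32308}{14701} = - \frac{8606140424}{14701}$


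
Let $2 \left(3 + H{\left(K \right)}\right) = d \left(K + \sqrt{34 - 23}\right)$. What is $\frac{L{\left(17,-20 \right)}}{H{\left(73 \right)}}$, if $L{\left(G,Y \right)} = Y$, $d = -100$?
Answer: $\frac{73060}{13316909} - \frac{1000 \sqrt{11}}{13316909} \approx 0.0052372$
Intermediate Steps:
$H{\left(K \right)} = -3 - 50 K - 50 \sqrt{11}$ ($H{\left(K \right)} = -3 + \frac{\left(-100\right) \left(K + \sqrt{34 - 23}\right)}{2} = -3 + \frac{\left(-100\right) \left(K + \sqrt{11}\right)}{2} = -3 + \frac{- 100 K - 100 \sqrt{11}}{2} = -3 - \left(50 K + 50 \sqrt{11}\right) = -3 - 50 K - 50 \sqrt{11}$)
$\frac{L{\left(17,-20 \right)}}{H{\left(73 \right)}} = - \frac{20}{-3 - 3650 - 50 \sqrt{11}} = - \frac{20}{-3653 - 50 \sqrt{11}}$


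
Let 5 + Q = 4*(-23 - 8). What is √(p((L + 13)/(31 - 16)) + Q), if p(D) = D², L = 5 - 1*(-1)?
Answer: 2*I*√7166/15 ≈ 11.287*I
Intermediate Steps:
L = 6 (L = 5 + 1 = 6)
Q = -129 (Q = -5 + 4*(-23 - 8) = -5 + 4*(-31) = -5 - 124 = -129)
√(p((L + 13)/(31 - 16)) + Q) = √(((6 + 13)/(31 - 16))² - 129) = √((19/15)² - 129) = √(361/225 - 129) = √(-28664/225) = 2*I*√7166/15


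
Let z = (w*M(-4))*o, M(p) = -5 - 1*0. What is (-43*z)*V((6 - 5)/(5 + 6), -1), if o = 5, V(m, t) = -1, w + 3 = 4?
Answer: -1075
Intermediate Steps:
w = 1 (w = -3 + 4 = 1)
M(p) = -5 (M(p) = -5 + 0 = -5)
z = -25 (z = (1*(-5))*5 = -5*5 = -25)
(-43*z)*V((6 - 5)/(5 + 6), -1) = -43*(-25)*(-1) = 1075*(-1) = -1075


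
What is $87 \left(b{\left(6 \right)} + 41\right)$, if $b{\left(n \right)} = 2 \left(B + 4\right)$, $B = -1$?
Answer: $4089$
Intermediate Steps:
$b{\left(n \right)} = 6$ ($b{\left(n \right)} = 2 \left(-1 + 4\right) = 2 \cdot 3 = 6$)
$87 \left(b{\left(6 \right)} + 41\right) = 87 \left(6 + 41\right) = 87 \cdot 47 = 4089$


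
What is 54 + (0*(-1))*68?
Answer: 54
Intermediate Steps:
54 + (0*(-1))*68 = 54 + 0*68 = 54 + 0 = 54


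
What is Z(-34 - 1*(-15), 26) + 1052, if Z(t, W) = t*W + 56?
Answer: 614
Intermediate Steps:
Z(t, W) = 56 + W*t (Z(t, W) = W*t + 56 = 56 + W*t)
Z(-34 - 1*(-15), 26) + 1052 = (56 + 26*(-34 - 1*(-15))) + 1052 = (56 + 26*(-34 + 15)) + 1052 = (56 + 26*(-19)) + 1052 = (56 - 494) + 1052 = -438 + 1052 = 614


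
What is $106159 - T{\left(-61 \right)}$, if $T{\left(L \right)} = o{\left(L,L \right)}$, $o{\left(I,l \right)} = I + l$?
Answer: $106281$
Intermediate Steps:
$T{\left(L \right)} = 2 L$ ($T{\left(L \right)} = L + L = 2 L$)
$106159 - T{\left(-61 \right)} = 106159 - 2 \left(-61\right) = 106159 - -122 = 106159 + 122 = 106281$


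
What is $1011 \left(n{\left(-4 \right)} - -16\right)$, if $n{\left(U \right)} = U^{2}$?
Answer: $32352$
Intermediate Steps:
$1011 \left(n{\left(-4 \right)} - -16\right) = 1011 \left(\left(-4\right)^{2} - -16\right) = 1011 \left(16 + 16\right) = 1011 \cdot 32 = 32352$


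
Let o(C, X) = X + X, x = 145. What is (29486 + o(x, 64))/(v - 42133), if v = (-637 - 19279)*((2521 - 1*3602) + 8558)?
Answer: -34/171015 ≈ -0.00019881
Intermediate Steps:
o(C, X) = 2*X
v = -148911932 (v = -19916*((2521 - 3602) + 8558) = -19916*(-1081 + 8558) = -19916*7477 = -148911932)
(29486 + o(x, 64))/(v - 42133) = (29486 + 2*64)/(-148911932 - 42133) = (29486 + 128)/(-148954065) = 29614*(-1/148954065) = -34/171015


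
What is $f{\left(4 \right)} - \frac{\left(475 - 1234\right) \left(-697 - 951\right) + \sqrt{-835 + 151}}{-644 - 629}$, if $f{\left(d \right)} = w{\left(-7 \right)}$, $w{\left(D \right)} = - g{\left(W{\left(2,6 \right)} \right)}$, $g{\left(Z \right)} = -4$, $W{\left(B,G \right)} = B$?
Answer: $\frac{1255924}{1273} + \frac{6 i \sqrt{19}}{1273} \approx 986.59 + 0.020545 i$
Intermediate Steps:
$w{\left(D \right)} = 4$ ($w{\left(D \right)} = \left(-1\right) \left(-4\right) = 4$)
$f{\left(d \right)} = 4$
$f{\left(4 \right)} - \frac{\left(475 - 1234\right) \left(-697 - 951\right) + \sqrt{-835 + 151}}{-644 - 629} = 4 - \frac{\left(475 - 1234\right) \left(-697 - 951\right) + \sqrt{-835 + 151}}{-644 - 629} = 4 - \frac{\left(-759\right) \left(-1648\right) + \sqrt{-684}}{-1273} = 4 - \left(1250832 + 6 i \sqrt{19}\right) \left(- \frac{1}{1273}\right) = 4 - \left(- \frac{1250832}{1273} - \frac{6 i \sqrt{19}}{1273}\right) = 4 + \left(\frac{1250832}{1273} + \frac{6 i \sqrt{19}}{1273}\right) = \frac{1255924}{1273} + \frac{6 i \sqrt{19}}{1273}$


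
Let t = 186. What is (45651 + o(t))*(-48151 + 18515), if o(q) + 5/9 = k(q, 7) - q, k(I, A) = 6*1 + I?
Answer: -12177669488/9 ≈ -1.3531e+9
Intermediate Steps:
k(I, A) = 6 + I
o(q) = 49/9 (o(q) = -5/9 + ((6 + q) - q) = -5/9 + 6 = 49/9)
(45651 + o(t))*(-48151 + 18515) = (45651 + 49/9)*(-48151 + 18515) = (410908/9)*(-29636) = -12177669488/9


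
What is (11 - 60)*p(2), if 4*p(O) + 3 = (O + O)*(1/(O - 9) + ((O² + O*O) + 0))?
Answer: -1393/4 ≈ -348.25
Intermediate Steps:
p(O) = -¾ + O*(1/(-9 + O) + 2*O²)/2 (p(O) = -¾ + ((O + O)*(1/(O - 9) + ((O² + O*O) + 0)))/4 = -¾ + ((2*O)*(1/(-9 + O) + ((O² + O²) + 0)))/4 = -¾ + ((2*O)*(1/(-9 + O) + (2*O² + 0)))/4 = -¾ + ((2*O)*(1/(-9 + O) + 2*O²))/4 = -¾ + (2*O*(1/(-9 + O) + 2*O²))/4 = -¾ + O*(1/(-9 + O) + 2*O²)/2)
(11 - 60)*p(2) = (11 - 60)*((27 - 1*2 - 36*2³ + 4*2⁴)/(4*(-9 + 2))) = -49*(27 - 2 - 36*8 + 4*16)/(4*(-7)) = -49*(-1)*(27 - 2 - 288 + 64)/(4*7) = -49*(-1)*(-199)/(4*7) = -49*199/28 = -1393/4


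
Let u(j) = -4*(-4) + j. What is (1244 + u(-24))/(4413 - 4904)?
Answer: -1236/491 ≈ -2.5173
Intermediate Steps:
u(j) = 16 + j
(1244 + u(-24))/(4413 - 4904) = (1244 + (16 - 24))/(4413 - 4904) = (1244 - 8)/(-491) = 1236*(-1/491) = -1236/491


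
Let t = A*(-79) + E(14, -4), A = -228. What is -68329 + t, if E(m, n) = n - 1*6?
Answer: -50327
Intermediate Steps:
E(m, n) = -6 + n (E(m, n) = n - 6 = -6 + n)
t = 18002 (t = -228*(-79) + (-6 - 4) = 18012 - 10 = 18002)
-68329 + t = -68329 + 18002 = -50327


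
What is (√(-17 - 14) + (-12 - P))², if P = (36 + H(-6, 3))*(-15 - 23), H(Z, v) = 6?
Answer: (1584 + I*√31)² ≈ 2.509e+6 + 1.764e+4*I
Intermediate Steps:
P = -1596 (P = (36 + 6)*(-15 - 23) = 42*(-38) = -1596)
(√(-17 - 14) + (-12 - P))² = (√(-17 - 14) + (-12 - 1*(-1596)))² = (√(-31) + (-12 + 1596))² = (I*√31 + 1584)² = (1584 + I*√31)²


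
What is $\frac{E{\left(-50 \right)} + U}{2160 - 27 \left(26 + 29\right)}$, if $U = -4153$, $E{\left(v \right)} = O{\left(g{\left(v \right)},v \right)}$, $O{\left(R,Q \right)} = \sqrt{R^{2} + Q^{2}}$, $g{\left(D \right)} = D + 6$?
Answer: $- \frac{4153}{675} + \frac{2 \sqrt{1109}}{675} \approx -6.0539$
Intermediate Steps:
$g{\left(D \right)} = 6 + D$
$O{\left(R,Q \right)} = \sqrt{Q^{2} + R^{2}}$
$E{\left(v \right)} = \sqrt{v^{2} + \left(6 + v\right)^{2}}$
$\frac{E{\left(-50 \right)} + U}{2160 - 27 \left(26 + 29\right)} = \frac{\sqrt{\left(-50\right)^{2} + \left(6 - 50\right)^{2}} - 4153}{2160 - 27 \left(26 + 29\right)} = \frac{\sqrt{2500 + \left(-44\right)^{2}} - 4153}{2160 - 1485} = \frac{\sqrt{2500 + 1936} - 4153}{2160 - 1485} = \frac{\sqrt{4436} - 4153}{675} = \left(2 \sqrt{1109} - 4153\right) \frac{1}{675} = \left(-4153 + 2 \sqrt{1109}\right) \frac{1}{675} = - \frac{4153}{675} + \frac{2 \sqrt{1109}}{675}$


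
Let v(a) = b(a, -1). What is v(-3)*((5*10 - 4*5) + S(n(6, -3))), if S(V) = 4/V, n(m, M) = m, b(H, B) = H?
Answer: -92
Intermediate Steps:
v(a) = a
v(-3)*((5*10 - 4*5) + S(n(6, -3))) = -3*((5*10 - 4*5) + 4/6) = -3*((50 - 20) + 4*(⅙)) = -3*(30 + ⅔) = -3*92/3 = -92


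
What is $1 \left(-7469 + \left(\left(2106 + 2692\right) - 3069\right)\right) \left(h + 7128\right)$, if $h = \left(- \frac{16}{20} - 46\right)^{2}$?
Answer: $- \frac{267433488}{5} \approx -5.3487 \cdot 10^{7}$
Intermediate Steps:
$h = \frac{54756}{25}$ ($h = \left(\left(-16\right) \frac{1}{20} - 46\right)^{2} = \left(- \frac{4}{5} - 46\right)^{2} = \left(- \frac{234}{5}\right)^{2} = \frac{54756}{25} \approx 2190.2$)
$1 \left(-7469 + \left(\left(2106 + 2692\right) - 3069\right)\right) \left(h + 7128\right) = 1 \left(-7469 + \left(\left(2106 + 2692\right) - 3069\right)\right) \left(\frac{54756}{25} + 7128\right) = 1 \left(-7469 + \left(4798 - 3069\right)\right) \frac{232956}{25} = 1 \left(-7469 + 1729\right) \frac{232956}{25} = 1 \left(\left(-5740\right) \frac{232956}{25}\right) = 1 \left(- \frac{267433488}{5}\right) = - \frac{267433488}{5}$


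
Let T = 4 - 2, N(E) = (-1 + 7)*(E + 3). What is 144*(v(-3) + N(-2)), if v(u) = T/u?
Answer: 768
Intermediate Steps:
N(E) = 18 + 6*E (N(E) = 6*(3 + E) = 18 + 6*E)
T = 2
v(u) = 2/u
144*(v(-3) + N(-2)) = 144*(2/(-3) + (18 + 6*(-2))) = 144*(2*(-⅓) + (18 - 12)) = 144*(-⅔ + 6) = 144*(16/3) = 768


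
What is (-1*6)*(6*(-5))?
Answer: 180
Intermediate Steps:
(-1*6)*(6*(-5)) = -6*(-30) = 180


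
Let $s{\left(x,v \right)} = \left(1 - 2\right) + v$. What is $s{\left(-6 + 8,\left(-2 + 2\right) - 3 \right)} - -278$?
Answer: $274$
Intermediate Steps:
$s{\left(x,v \right)} = -1 + v$
$s{\left(-6 + 8,\left(-2 + 2\right) - 3 \right)} - -278 = \left(-1 + \left(\left(-2 + 2\right) - 3\right)\right) - -278 = \left(-1 + \left(0 - 3\right)\right) + 278 = \left(-1 - 3\right) + 278 = -4 + 278 = 274$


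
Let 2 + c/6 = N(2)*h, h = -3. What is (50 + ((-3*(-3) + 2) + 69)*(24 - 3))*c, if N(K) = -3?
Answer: 72660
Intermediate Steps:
c = 42 (c = -12 + 6*(-3*(-3)) = -12 + 6*9 = -12 + 54 = 42)
(50 + ((-3*(-3) + 2) + 69)*(24 - 3))*c = (50 + ((-3*(-3) + 2) + 69)*(24 - 3))*42 = (50 + ((9 + 2) + 69)*21)*42 = (50 + (11 + 69)*21)*42 = (50 + 80*21)*42 = (50 + 1680)*42 = 1730*42 = 72660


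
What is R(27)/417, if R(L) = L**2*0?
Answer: 0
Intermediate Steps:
R(L) = 0
R(27)/417 = 0/417 = 0*(1/417) = 0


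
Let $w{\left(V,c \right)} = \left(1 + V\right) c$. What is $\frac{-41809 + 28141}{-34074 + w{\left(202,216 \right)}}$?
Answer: $- \frac{2278}{1629} \approx -1.3984$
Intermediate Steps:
$w{\left(V,c \right)} = c \left(1 + V\right)$
$\frac{-41809 + 28141}{-34074 + w{\left(202,216 \right)}} = \frac{-41809 + 28141}{-34074 + 216 \left(1 + 202\right)} = - \frac{13668}{-34074 + 216 \cdot 203} = - \frac{13668}{-34074 + 43848} = - \frac{13668}{9774} = \left(-13668\right) \frac{1}{9774} = - \frac{2278}{1629}$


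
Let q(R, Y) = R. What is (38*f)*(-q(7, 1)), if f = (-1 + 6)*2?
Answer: -2660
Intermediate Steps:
f = 10 (f = 5*2 = 10)
(38*f)*(-q(7, 1)) = (38*10)*(-1*7) = 380*(-7) = -2660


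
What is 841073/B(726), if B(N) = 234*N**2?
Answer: 841073/123335784 ≈ 0.0068194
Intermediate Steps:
841073/B(726) = 841073/((234*726**2)) = 841073/((234*527076)) = 841073/123335784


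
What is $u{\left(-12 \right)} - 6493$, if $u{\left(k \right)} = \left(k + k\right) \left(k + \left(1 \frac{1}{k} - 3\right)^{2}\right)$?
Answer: $- \frac{38599}{6} \approx -6433.2$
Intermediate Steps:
$u{\left(k \right)} = 2 k \left(k + \left(-3 + \frac{1}{k}\right)^{2}\right)$ ($u{\left(k \right)} = 2 k \left(k + \left(\frac{1}{k} - 3\right)^{2}\right) = 2 k \left(k + \left(-3 + \frac{1}{k}\right)^{2}\right)$)
$u{\left(-12 \right)} - 6493 = \frac{2 \left(\left(-12\right)^{3} + \left(-1 + 3 \left(-12\right)\right)^{2}\right)}{-12} - 6493 = 2 \left(- \frac{1}{12}\right) \left(-1728 + \left(-1 - 36\right)^{2}\right) - 6493 = 2 \left(- \frac{1}{12}\right) \left(-1728 + \left(-37\right)^{2}\right) - 6493 = 2 \left(- \frac{1}{12}\right) \left(-1728 + 1369\right) - 6493 = 2 \left(- \frac{1}{12}\right) \left(-359\right) - 6493 = \frac{359}{6} - 6493 = - \frac{38599}{6}$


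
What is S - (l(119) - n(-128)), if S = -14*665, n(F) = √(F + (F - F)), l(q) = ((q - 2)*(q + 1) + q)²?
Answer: -200486591 + 8*I*√2 ≈ -2.0049e+8 + 11.314*I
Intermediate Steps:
l(q) = (q + (1 + q)*(-2 + q))² (l(q) = ((-2 + q)*(1 + q) + q)² = ((1 + q)*(-2 + q) + q)² = (q + (1 + q)*(-2 + q))²)
n(F) = √F (n(F) = √(F + 0) = √F)
S = -9310
S - (l(119) - n(-128)) = -9310 - ((-2 + 119²)² - √(-128)) = -9310 - ((-2 + 14161)² - 8*I*√2) = -9310 - (14159² - 8*I*√2) = -9310 - (200477281 - 8*I*√2) = -9310 + (-200477281 + 8*I*√2) = -200486591 + 8*I*√2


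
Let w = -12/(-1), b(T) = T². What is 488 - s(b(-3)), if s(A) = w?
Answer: 476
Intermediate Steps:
w = 12 (w = -12*(-1) = 12)
s(A) = 12
488 - s(b(-3)) = 488 - 1*12 = 488 - 12 = 476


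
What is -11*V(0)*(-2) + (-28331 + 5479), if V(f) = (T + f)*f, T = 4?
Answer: -22852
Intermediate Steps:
V(f) = f*(4 + f) (V(f) = (4 + f)*f = f*(4 + f))
-11*V(0)*(-2) + (-28331 + 5479) = -0*(4 + 0)*(-2) + (-28331 + 5479) = -0*4*(-2) - 22852 = -11*0*(-2) - 22852 = 0*(-2) - 22852 = 0 - 22852 = -22852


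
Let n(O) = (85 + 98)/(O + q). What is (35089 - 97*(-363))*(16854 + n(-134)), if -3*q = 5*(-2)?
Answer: 116104298925/98 ≈ 1.1847e+9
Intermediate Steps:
q = 10/3 (q = -5*(-2)/3 = -⅓*(-10) = 10/3 ≈ 3.3333)
n(O) = 183/(10/3 + O) (n(O) = (85 + 98)/(O + 10/3) = 183/(10/3 + O))
(35089 - 97*(-363))*(16854 + n(-134)) = (35089 - 97*(-363))*(16854 + 549/(10 + 3*(-134))) = (35089 + 35211)*(16854 + 549/(10 - 402)) = 70300*(16854 + 549/(-392)) = 70300*(16854 + 549*(-1/392)) = 70300*(16854 - 549/392) = 70300*(6606219/392) = 116104298925/98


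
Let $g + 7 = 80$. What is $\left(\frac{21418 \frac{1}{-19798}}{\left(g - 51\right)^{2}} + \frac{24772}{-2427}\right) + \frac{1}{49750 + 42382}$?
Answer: $- \frac{1367139723906551}{133914305753778} \approx -10.209$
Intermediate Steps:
$g = 73$ ($g = -7 + 80 = 73$)
$\left(\frac{21418 \frac{1}{-19798}}{\left(g - 51\right)^{2}} + \frac{24772}{-2427}\right) + \frac{1}{49750 + 42382} = \left(\frac{21418 \frac{1}{-19798}}{\left(73 - 51\right)^{2}} + \frac{24772}{-2427}\right) + \frac{1}{49750 + 42382} = \left(\frac{21418 \left(- \frac{1}{19798}\right)}{22^{2}} + 24772 \left(- \frac{1}{2427}\right)\right) + \frac{1}{92132} = \left(- \frac{10709}{9899 \cdot 484} - \frac{24772}{2427}\right) + \frac{1}{92132} = \left(\left(- \frac{10709}{9899}\right) \frac{1}{484} - \frac{24772}{2427}\right) + \frac{1}{92132} = \left(- \frac{10709}{4791116} - \frac{24772}{2427}\right) + \frac{1}{92132} = - \frac{118711516295}{11628038532} + \frac{1}{92132} = - \frac{1367139723906551}{133914305753778}$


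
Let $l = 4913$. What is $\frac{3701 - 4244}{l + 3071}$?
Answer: $- \frac{543}{7984} \approx -0.068011$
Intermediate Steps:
$\frac{3701 - 4244}{l + 3071} = \frac{3701 - 4244}{4913 + 3071} = - \frac{543}{7984}$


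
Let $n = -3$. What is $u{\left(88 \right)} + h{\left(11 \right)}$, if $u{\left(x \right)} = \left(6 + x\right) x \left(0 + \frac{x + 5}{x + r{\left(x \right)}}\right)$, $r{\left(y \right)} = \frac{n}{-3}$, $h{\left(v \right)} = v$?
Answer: $\frac{770275}{89} \approx 8654.8$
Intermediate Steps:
$r{\left(y \right)} = 1$ ($r{\left(y \right)} = - \frac{3}{-3} = \left(-3\right) \left(- \frac{1}{3}\right) = 1$)
$u{\left(x \right)} = \frac{x \left(5 + x\right) \left(6 + x\right)}{1 + x}$ ($u{\left(x \right)} = \left(6 + x\right) x \left(0 + \frac{x + 5}{x + 1}\right) = x \left(6 + x\right) \left(0 + \frac{5 + x}{1 + x}\right) = x \left(6 + x\right) \frac{5 + x}{1 + x} = \frac{x \left(5 + x\right) \left(6 + x\right)}{1 + x}$)
$u{\left(88 \right)} + h{\left(11 \right)} = \frac{88 \left(30 + 88^{2} + 11 \cdot 88\right)}{1 + 88} + 11 = \frac{88 \left(30 + 7744 + 968\right)}{89} + 11 = 88 \cdot \frac{1}{89} \cdot 8742 + 11 = \frac{769296}{89} + 11 = \frac{770275}{89}$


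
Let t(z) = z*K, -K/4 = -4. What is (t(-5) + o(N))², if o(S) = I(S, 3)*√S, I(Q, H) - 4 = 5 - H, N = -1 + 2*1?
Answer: 5476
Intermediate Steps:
K = 16 (K = -4*(-4) = 16)
N = 1 (N = -1 + 2 = 1)
t(z) = 16*z (t(z) = z*16 = 16*z)
I(Q, H) = 9 - H (I(Q, H) = 4 + (5 - H) = 9 - H)
o(S) = 6*√S (o(S) = (9 - 1*3)*√S = (9 - 3)*√S = 6*√S)
(t(-5) + o(N))² = (16*(-5) + 6*√1)² = (-80 + 6*1)² = (-80 + 6)² = (-74)² = 5476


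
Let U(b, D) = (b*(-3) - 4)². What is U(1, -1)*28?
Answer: 1372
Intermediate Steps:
U(b, D) = (-4 - 3*b)² (U(b, D) = (-3*b - 4)² = (-4 - 3*b)²)
U(1, -1)*28 = (4 + 3*1)²*28 = (4 + 3)²*28 = 7²*28 = 49*28 = 1372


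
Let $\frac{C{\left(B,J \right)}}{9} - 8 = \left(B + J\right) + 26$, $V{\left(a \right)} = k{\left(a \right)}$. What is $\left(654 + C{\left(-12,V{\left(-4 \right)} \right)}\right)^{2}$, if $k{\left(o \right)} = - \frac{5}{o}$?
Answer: $\frac{11923209}{16} \approx 7.452 \cdot 10^{5}$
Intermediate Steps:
$V{\left(a \right)} = - \frac{5}{a}$
$C{\left(B,J \right)} = 306 + 9 B + 9 J$ ($C{\left(B,J \right)} = 72 + 9 \left(\left(B + J\right) + 26\right) = 72 + 9 \left(26 + B + J\right) = 72 + \left(234 + 9 B + 9 J\right) = 306 + 9 B + 9 J$)
$\left(654 + C{\left(-12,V{\left(-4 \right)} \right)}\right)^{2} = \left(654 + \left(306 + 9 \left(-12\right) + 9 \left(- \frac{5}{-4}\right)\right)\right)^{2} = \left(654 + \left(306 - 108 + 9 \left(\left(-5\right) \left(- \frac{1}{4}\right)\right)\right)\right)^{2} = \left(654 + \left(306 - 108 + 9 \cdot \frac{5}{4}\right)\right)^{2} = \left(654 + \left(306 - 108 + \frac{45}{4}\right)\right)^{2} = \left(654 + \frac{837}{4}\right)^{2} = \left(\frac{3453}{4}\right)^{2} = \frac{11923209}{16}$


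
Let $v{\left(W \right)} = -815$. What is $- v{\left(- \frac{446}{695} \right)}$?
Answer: $815$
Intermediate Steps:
$- v{\left(- \frac{446}{695} \right)} = \left(-1\right) \left(-815\right) = 815$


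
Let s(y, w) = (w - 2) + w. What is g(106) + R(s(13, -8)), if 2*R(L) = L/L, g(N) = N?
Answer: 213/2 ≈ 106.50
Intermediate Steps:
s(y, w) = -2 + 2*w (s(y, w) = (-2 + w) + w = -2 + 2*w)
R(L) = ½ (R(L) = (L/L)/2 = (½)*1 = ½)
g(106) + R(s(13, -8)) = 106 + ½ = 213/2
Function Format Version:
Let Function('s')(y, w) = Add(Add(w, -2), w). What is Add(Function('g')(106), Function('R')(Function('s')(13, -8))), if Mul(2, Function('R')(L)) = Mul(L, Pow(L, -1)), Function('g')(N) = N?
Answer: Rational(213, 2) ≈ 106.50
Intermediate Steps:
Function('s')(y, w) = Add(-2, Mul(2, w)) (Function('s')(y, w) = Add(Add(-2, w), w) = Add(-2, Mul(2, w)))
Function('R')(L) = Rational(1, 2) (Function('R')(L) = Mul(Rational(1, 2), Mul(L, Pow(L, -1))) = Mul(Rational(1, 2), 1) = Rational(1, 2))
Add(Function('g')(106), Function('R')(Function('s')(13, -8))) = Add(106, Rational(1, 2)) = Rational(213, 2)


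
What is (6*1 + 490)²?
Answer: 246016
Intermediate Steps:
(6*1 + 490)² = (6 + 490)² = 496² = 246016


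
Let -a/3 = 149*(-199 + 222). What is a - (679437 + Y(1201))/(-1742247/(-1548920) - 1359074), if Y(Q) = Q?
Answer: -21641429063870113/2105095157833 ≈ -10281.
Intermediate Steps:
a = -10281 (a = -447*(-199 + 222) = -447*23 = -3*3427 = -10281)
a - (679437 + Y(1201))/(-1742247/(-1548920) - 1359074) = -10281 - (679437 + 1201)/(-1742247/(-1548920) - 1359074) = -10281 - 680638/(-1742247*(-1/1548920) - 1359074) = -10281 - 680638/(1742247/1548920 - 1359074) = -10281 - 680638/(-2105095157833/1548920) = -10281 - 680638*(-1548920)/2105095157833 = -10281 - 1*(-1054253810960/2105095157833) = -10281 + 1054253810960/2105095157833 = -21641429063870113/2105095157833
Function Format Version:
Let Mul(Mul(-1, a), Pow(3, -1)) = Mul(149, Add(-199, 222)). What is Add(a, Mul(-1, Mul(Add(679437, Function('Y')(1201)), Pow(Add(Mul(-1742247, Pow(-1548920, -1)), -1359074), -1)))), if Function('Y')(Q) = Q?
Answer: Rational(-21641429063870113, 2105095157833) ≈ -10281.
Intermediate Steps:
a = -10281 (a = Mul(-3, Mul(149, Add(-199, 222))) = Mul(-3, Mul(149, 23)) = Mul(-3, 3427) = -10281)
Add(a, Mul(-1, Mul(Add(679437, Function('Y')(1201)), Pow(Add(Mul(-1742247, Pow(-1548920, -1)), -1359074), -1)))) = Add(-10281, Mul(-1, Mul(Add(679437, 1201), Pow(Add(Mul(-1742247, Pow(-1548920, -1)), -1359074), -1)))) = Add(-10281, Mul(-1, Mul(680638, Pow(Add(Mul(-1742247, Rational(-1, 1548920)), -1359074), -1)))) = Add(-10281, Mul(-1, Mul(680638, Pow(Add(Rational(1742247, 1548920), -1359074), -1)))) = Add(-10281, Mul(-1, Mul(680638, Pow(Rational(-2105095157833, 1548920), -1)))) = Add(-10281, Mul(-1, Mul(680638, Rational(-1548920, 2105095157833)))) = Add(-10281, Mul(-1, Rational(-1054253810960, 2105095157833))) = Add(-10281, Rational(1054253810960, 2105095157833)) = Rational(-21641429063870113, 2105095157833)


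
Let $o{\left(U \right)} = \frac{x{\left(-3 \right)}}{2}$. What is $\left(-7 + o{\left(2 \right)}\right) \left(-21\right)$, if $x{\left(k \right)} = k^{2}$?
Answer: $\frac{105}{2} \approx 52.5$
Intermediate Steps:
$o{\left(U \right)} = \frac{9}{2}$ ($o{\left(U \right)} = \frac{\left(-3\right)^{2}}{2} = 9 \cdot \frac{1}{2} = \frac{9}{2}$)
$\left(-7 + o{\left(2 \right)}\right) \left(-21\right) = \left(-7 + \frac{9}{2}\right) \left(-21\right) = \left(- \frac{5}{2}\right) \left(-21\right) = \frac{105}{2}$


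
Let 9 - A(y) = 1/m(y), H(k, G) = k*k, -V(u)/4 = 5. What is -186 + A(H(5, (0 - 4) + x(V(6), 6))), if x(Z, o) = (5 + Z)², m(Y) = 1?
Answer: -178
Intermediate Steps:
V(u) = -20 (V(u) = -4*5 = -20)
H(k, G) = k²
A(y) = 8 (A(y) = 9 - 1/1 = 9 - 1 = 8)
-186 + A(H(5, (0 - 4) + x(V(6), 6))) = -186 + 8 = -178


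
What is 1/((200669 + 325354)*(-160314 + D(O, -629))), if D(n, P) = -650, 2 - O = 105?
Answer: -1/84670766172 ≈ -1.1810e-11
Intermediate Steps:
O = -103 (O = 2 - 1*105 = 2 - 105 = -103)
1/((200669 + 325354)*(-160314 + D(O, -629))) = 1/((200669 + 325354)*(-160314 - 650)) = 1/(526023*(-160964)) = 1/(-84670766172) = -1/84670766172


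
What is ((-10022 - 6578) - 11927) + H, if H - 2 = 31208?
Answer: 2683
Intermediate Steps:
H = 31210 (H = 2 + 31208 = 31210)
((-10022 - 6578) - 11927) + H = ((-10022 - 6578) - 11927) + 31210 = (-16600 - 11927) + 31210 = -28527 + 31210 = 2683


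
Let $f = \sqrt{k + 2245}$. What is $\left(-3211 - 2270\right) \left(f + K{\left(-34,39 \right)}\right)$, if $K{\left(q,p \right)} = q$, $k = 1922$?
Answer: $186354 - 16443 \sqrt{463} \approx -1.6746 \cdot 10^{5}$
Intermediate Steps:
$f = 3 \sqrt{463}$ ($f = \sqrt{1922 + 2245} = \sqrt{4167} = 3 \sqrt{463} \approx 64.552$)
$\left(-3211 - 2270\right) \left(f + K{\left(-34,39 \right)}\right) = \left(-3211 - 2270\right) \left(3 \sqrt{463} - 34\right) = - 5481 \left(-34 + 3 \sqrt{463}\right) = 186354 - 16443 \sqrt{463}$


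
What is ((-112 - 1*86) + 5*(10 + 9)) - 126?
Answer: -229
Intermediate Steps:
((-112 - 1*86) + 5*(10 + 9)) - 126 = ((-112 - 86) + 5*19) - 126 = (-198 + 95) - 126 = -103 - 126 = -229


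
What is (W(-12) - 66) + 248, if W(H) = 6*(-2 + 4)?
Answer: 194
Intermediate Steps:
W(H) = 12 (W(H) = 6*2 = 12)
(W(-12) - 66) + 248 = (12 - 66) + 248 = -54 + 248 = 194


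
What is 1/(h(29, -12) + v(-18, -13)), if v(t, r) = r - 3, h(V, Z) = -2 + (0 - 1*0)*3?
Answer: -1/18 ≈ -0.055556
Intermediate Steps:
h(V, Z) = -2 (h(V, Z) = -2 + (0 + 0)*3 = -2 + 0*3 = -2 + 0 = -2)
v(t, r) = -3 + r
1/(h(29, -12) + v(-18, -13)) = 1/(-2 + (-3 - 13)) = 1/(-2 - 16) = 1/(-18) = -1/18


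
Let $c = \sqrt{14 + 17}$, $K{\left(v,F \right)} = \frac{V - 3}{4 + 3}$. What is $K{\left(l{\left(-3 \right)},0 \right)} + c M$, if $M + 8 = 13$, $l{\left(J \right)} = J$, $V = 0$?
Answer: $- \frac{3}{7} + 5 \sqrt{31} \approx 27.41$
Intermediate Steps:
$M = 5$ ($M = -8 + 13 = 5$)
$K{\left(v,F \right)} = - \frac{3}{7}$ ($K{\left(v,F \right)} = \frac{0 - 3}{4 + 3} = - \frac{3}{7}$)
$c = \sqrt{31} \approx 5.5678$
$K{\left(l{\left(-3 \right)},0 \right)} + c M = - \frac{3}{7} + \sqrt{31} \cdot 5 = - \frac{3}{7} + 5 \sqrt{31}$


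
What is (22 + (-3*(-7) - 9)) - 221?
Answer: -187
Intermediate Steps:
(22 + (-3*(-7) - 9)) - 221 = (22 + (21 - 9)) - 221 = (22 + 12) - 221 = 34 - 221 = -187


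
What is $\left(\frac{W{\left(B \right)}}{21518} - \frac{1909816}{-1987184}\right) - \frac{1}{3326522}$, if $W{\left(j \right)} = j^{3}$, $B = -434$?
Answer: $- \frac{1205895777929201666}{317506317467243} \approx -3798.0$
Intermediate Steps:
$\left(\frac{W{\left(B \right)}}{21518} - \frac{1909816}{-1987184}\right) - \frac{1}{3326522} = \left(\frac{\left(-434\right)^{3}}{21518} - \frac{1909816}{-1987184}\right) - \frac{1}{3326522} = \left(\left(-81746504\right) \frac{1}{21518} - - \frac{238727}{248398}\right) - \frac{1}{3326522} = \left(- \frac{5839036}{1537} + \frac{238727}{248398}\right) - \frac{1}{3326522} = - \frac{1450037940929}{381787726} - \frac{1}{3326522} = - \frac{1205895777929201666}{317506317467243}$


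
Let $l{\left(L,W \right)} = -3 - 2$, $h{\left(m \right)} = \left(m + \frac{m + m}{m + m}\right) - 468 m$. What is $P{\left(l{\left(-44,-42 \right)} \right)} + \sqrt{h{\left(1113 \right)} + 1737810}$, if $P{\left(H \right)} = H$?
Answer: $-5 + 2 \sqrt{304510} \approx 1098.6$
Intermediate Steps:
$h{\left(m \right)} = 1 - 467 m$ ($h{\left(m \right)} = \left(m + \frac{2 m}{2 m}\right) - 468 m = \left(m + 2 m \frac{1}{2 m}\right) - 468 m = \left(m + 1\right) - 468 m = \left(1 + m\right) - 468 m = 1 - 467 m$)
$l{\left(L,W \right)} = -5$ ($l{\left(L,W \right)} = -3 - 2 = -5$)
$P{\left(l{\left(-44,-42 \right)} \right)} + \sqrt{h{\left(1113 \right)} + 1737810} = -5 + \sqrt{\left(1 - 519771\right) + 1737810} = -5 + \sqrt{-519770 + 1737810} = -5 + \sqrt{1218040} = -5 + 2 \sqrt{304510}$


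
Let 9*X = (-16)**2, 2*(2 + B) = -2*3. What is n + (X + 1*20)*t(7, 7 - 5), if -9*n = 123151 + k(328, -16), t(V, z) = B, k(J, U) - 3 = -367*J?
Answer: -4958/9 ≈ -550.89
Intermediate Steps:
k(J, U) = 3 - 367*J
B = -5 (B = -2 + (-2*3)/2 = -2 + (1/2)*(-6) = -2 - 3 = -5)
t(V, z) = -5
X = 256/9 (X = (1/9)*(-16)**2 = (1/9)*256 = 256/9 ≈ 28.444)
n = -926/3 (n = -(123151 + (3 - 367*328))/9 = -(123151 + (3 - 120376))/9 = -(123151 - 120373)/9 = -1/9*2778 = -926/3 ≈ -308.67)
n + (X + 1*20)*t(7, 7 - 5) = -926/3 + (256/9 + 1*20)*(-5) = -926/3 + (256/9 + 20)*(-5) = -926/3 + (436/9)*(-5) = -926/3 - 2180/9 = -4958/9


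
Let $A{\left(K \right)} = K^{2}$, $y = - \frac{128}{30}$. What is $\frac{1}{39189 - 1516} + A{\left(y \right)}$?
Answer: $\frac{154308833}{8476425} \approx 18.204$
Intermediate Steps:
$y = - \frac{64}{15}$ ($y = \left(-128\right) \frac{1}{30} = - \frac{64}{15} \approx -4.2667$)
$\frac{1}{39189 - 1516} + A{\left(y \right)} = \frac{1}{39189 - 1516} + \left(- \frac{64}{15}\right)^{2} = \frac{1}{37673} + \frac{4096}{225} = \frac{154308833}{8476425}$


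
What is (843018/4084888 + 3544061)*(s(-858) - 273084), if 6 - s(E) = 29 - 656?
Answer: -1972149245165809443/2042444 ≈ -9.6558e+11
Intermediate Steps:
s(E) = 633 (s(E) = 6 - (29 - 656) = 6 - 1*(-627) = 6 + 627 = 633)
(843018/4084888 + 3544061)*(s(-858) - 273084) = (843018/4084888 + 3544061)*(633 - 273084) = (843018*(1/4084888) + 3544061)*(-272451) = (421509/2042444 + 3544061)*(-272451) = (7238546546593/2042444)*(-272451) = -1972149245165809443/2042444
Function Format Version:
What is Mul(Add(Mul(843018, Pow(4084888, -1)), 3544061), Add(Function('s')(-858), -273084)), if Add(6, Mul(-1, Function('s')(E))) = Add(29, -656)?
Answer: Rational(-1972149245165809443, 2042444) ≈ -9.6558e+11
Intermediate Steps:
Function('s')(E) = 633 (Function('s')(E) = Add(6, Mul(-1, Add(29, -656))) = Add(6, Mul(-1, -627)) = Add(6, 627) = 633)
Mul(Add(Mul(843018, Pow(4084888, -1)), 3544061), Add(Function('s')(-858), -273084)) = Mul(Add(Mul(843018, Pow(4084888, -1)), 3544061), Add(633, -273084)) = Mul(Add(Mul(843018, Rational(1, 4084888)), 3544061), -272451) = Mul(Add(Rational(421509, 2042444), 3544061), -272451) = Mul(Rational(7238546546593, 2042444), -272451) = Rational(-1972149245165809443, 2042444)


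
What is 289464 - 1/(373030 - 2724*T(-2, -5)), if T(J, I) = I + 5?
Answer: 107978755919/373030 ≈ 2.8946e+5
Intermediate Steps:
T(J, I) = 5 + I
289464 - 1/(373030 - 2724*T(-2, -5)) = 289464 - 1/(373030 - 2724*(5 - 5)) = 289464 - 1/(373030 - 2724*0) = 289464 - 1/(373030 + 0) = 289464 - 1/373030 = 107978755919/373030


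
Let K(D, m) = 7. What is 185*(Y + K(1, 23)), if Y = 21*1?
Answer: 5180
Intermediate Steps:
Y = 21
185*(Y + K(1, 23)) = 185*(21 + 7) = 185*28 = 5180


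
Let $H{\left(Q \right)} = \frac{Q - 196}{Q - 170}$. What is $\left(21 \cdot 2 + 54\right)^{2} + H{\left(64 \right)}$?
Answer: $\frac{488514}{53} \approx 9217.3$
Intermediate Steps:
$H{\left(Q \right)} = \frac{-196 + Q}{-170 + Q}$ ($H{\left(Q \right)} = \frac{-196 + Q}{Q - 170} = \frac{-196 + Q}{-170 + Q}$)
$\left(21 \cdot 2 + 54\right)^{2} + H{\left(64 \right)} = \left(21 \cdot 2 + 54\right)^{2} + \frac{-196 + 64}{-170 + 64} = \left(42 + 54\right)^{2} + \frac{1}{-106} \left(-132\right) = 96^{2} - - \frac{66}{53} = 9216 + \frac{66}{53} = \frac{488514}{53}$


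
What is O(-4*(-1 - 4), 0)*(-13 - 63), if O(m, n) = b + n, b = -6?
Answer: 456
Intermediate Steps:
O(m, n) = -6 + n
O(-4*(-1 - 4), 0)*(-13 - 63) = (-6 + 0)*(-13 - 63) = -6*(-76) = 456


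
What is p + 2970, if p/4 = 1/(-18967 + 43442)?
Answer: 72690754/24475 ≈ 2970.0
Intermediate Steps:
p = 4/24475 (p = 4/(-18967 + 43442) = 4/24475 ≈ 0.00016343)
p + 2970 = 4/24475 + 2970 = 72690754/24475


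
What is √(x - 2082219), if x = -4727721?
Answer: 6*I*√189165 ≈ 2609.6*I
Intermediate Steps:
√(x - 2082219) = √(-4727721 - 2082219) = √(-6809940) = 6*I*√189165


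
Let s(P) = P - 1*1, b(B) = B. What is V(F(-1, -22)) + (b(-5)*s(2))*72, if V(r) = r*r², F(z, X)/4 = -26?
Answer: -1125224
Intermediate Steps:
F(z, X) = -104 (F(z, X) = 4*(-26) = -104)
s(P) = -1 + P (s(P) = P - 1 = -1 + P)
V(r) = r³
V(F(-1, -22)) + (b(-5)*s(2))*72 = (-104)³ - 5*(-1 + 2)*72 = -1124864 - 5*1*72 = -1124864 - 5*72 = -1124864 - 360 = -1125224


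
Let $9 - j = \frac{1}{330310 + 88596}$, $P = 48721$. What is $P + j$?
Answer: $\frac{20413289379}{418906} \approx 48730.0$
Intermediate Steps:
$j = \frac{3770153}{418906}$ ($j = 9 - \frac{1}{330310 + 88596} = 9 - \frac{1}{418906} = \frac{3770153}{418906} \approx 9.0$)
$P + j = 48721 + \frac{3770153}{418906} = \frac{20413289379}{418906}$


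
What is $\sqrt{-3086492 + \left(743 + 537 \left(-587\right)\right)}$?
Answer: $2 i \sqrt{850242} \approx 1844.2 i$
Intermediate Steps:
$\sqrt{-3086492 + \left(743 + 537 \left(-587\right)\right)} = \sqrt{-3086492 + \left(743 - 315219\right)} = \sqrt{-3086492 - 314476} = \sqrt{-3400968} = 2 i \sqrt{850242}$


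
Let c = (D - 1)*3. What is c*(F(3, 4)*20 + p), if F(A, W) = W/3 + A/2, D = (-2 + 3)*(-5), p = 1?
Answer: -1038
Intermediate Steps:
D = -5 (D = 1*(-5) = -5)
F(A, W) = A/2 + W/3 (F(A, W) = W*(⅓) + A*(½) = W/3 + A/2 = A/2 + W/3)
c = -18 (c = (-5 - 1)*3 = -6*3 = -18)
c*(F(3, 4)*20 + p) = -18*(((½)*3 + (⅓)*4)*20 + 1) = -18*((3/2 + 4/3)*20 + 1) = -18*((17/6)*20 + 1) = -18*(170/3 + 1) = -18*173/3 = -1038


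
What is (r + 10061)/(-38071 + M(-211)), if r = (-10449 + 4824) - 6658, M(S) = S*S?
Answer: -1111/3225 ≈ -0.34450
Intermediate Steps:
M(S) = S²
r = -12283 (r = -5625 - 6658 = -12283)
(r + 10061)/(-38071 + M(-211)) = (-12283 + 10061)/(-38071 + (-211)²) = -2222/(-38071 + 44521) = -2222/6450 = -2222*1/6450 = -1111/3225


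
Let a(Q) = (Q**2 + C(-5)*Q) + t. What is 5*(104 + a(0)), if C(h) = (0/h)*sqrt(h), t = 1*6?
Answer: 550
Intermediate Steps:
t = 6
C(h) = 0 (C(h) = 0*sqrt(h) = 0)
a(Q) = 6 + Q**2 (a(Q) = (Q**2 + 0*Q) + 6 = (Q**2 + 0) + 6 = Q**2 + 6 = 6 + Q**2)
5*(104 + a(0)) = 5*(104 + (6 + 0**2)) = 5*(104 + (6 + 0)) = 5*(104 + 6) = 5*110 = 550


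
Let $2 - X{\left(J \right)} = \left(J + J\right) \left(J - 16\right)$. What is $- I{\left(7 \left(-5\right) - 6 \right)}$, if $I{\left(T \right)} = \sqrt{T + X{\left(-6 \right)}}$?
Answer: $- i \sqrt{303} \approx - 17.407 i$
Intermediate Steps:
$X{\left(J \right)} = 2 - 2 J \left(-16 + J\right)$ ($X{\left(J \right)} = 2 - \left(J + J\right) \left(J - 16\right) = 2 - 2 J \left(-16 + J\right)$)
$I{\left(T \right)} = \sqrt{-262 + T}$ ($I{\left(T \right)} = \sqrt{T + \left(2 - 2 \left(-6\right)^{2} + 32 \left(-6\right)\right)} = \sqrt{T - 262} = \sqrt{-262 + T}$)
$- I{\left(7 \left(-5\right) - 6 \right)} = - \sqrt{-262 + \left(7 \left(-5\right) - 6\right)} = - \sqrt{-262 - 41} = - \sqrt{-303} = - i \sqrt{303}$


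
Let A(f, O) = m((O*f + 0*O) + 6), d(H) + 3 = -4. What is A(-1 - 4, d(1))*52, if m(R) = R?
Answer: 2132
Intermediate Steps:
d(H) = -7 (d(H) = -3 - 4 = -7)
A(f, O) = 6 + O*f (A(f, O) = (O*f + 0*O) + 6 = (O*f + 0) + 6 = O*f + 6 = 6 + O*f)
A(-1 - 4, d(1))*52 = (6 - 7*(-1 - 4))*52 = (6 - 7*(-5))*52 = (6 + 35)*52 = 41*52 = 2132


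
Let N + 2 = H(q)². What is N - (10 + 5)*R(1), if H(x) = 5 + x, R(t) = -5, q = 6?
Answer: 194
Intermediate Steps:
N = 119 (N = -2 + (5 + 6)² = -2 + 11² = -2 + 121 = 119)
N - (10 + 5)*R(1) = 119 - (10 + 5)*(-5) = 119 - 15*(-5) = 119 - 1*(-75) = 119 + 75 = 194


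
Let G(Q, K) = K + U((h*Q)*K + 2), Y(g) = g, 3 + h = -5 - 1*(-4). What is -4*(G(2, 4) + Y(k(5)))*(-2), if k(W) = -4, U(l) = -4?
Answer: -32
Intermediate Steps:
h = -4 (h = -3 + (-5 - 1*(-4)) = -3 + (-5 + 4) = -3 - 1 = -4)
G(Q, K) = -4 + K (G(Q, K) = K - 4 = -4 + K)
-4*(G(2, 4) + Y(k(5)))*(-2) = -4*((-4 + 4) - 4)*(-2) = -4*(0 - 4)*(-2) = -(-16)*(-2) = -4*8 = -32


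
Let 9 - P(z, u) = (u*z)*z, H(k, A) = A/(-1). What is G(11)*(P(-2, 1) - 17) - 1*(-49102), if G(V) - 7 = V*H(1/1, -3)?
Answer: 48622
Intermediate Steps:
H(k, A) = -A (H(k, A) = A*(-1) = -A)
P(z, u) = 9 - u*z**2 (P(z, u) = 9 - u*z*z = 9 - u*z**2)
G(V) = 7 + 3*V (G(V) = 7 + V*(-1*(-3)) = 7 + V*3 = 7 + 3*V)
G(11)*(P(-2, 1) - 17) - 1*(-49102) = (7 + 3*11)*((9 - 1*1*(-2)**2) - 17) - 1*(-49102) = (7 + 33)*((9 - 1*1*4) - 17) + 49102 = 40*((9 - 4) - 17) + 49102 = 40*(5 - 17) + 49102 = 40*(-12) + 49102 = -480 + 49102 = 48622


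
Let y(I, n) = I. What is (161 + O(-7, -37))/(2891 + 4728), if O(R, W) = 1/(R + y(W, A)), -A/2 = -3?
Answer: 7083/335236 ≈ 0.021128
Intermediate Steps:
A = 6 (A = -2*(-3) = 6)
O(R, W) = 1/(R + W)
(161 + O(-7, -37))/(2891 + 4728) = (161 + 1/(-7 - 37))/(2891 + 4728) = (161 + 1/(-44))/7619 = (161 - 1/44)*(1/7619) = (7083/44)*(1/7619) = 7083/335236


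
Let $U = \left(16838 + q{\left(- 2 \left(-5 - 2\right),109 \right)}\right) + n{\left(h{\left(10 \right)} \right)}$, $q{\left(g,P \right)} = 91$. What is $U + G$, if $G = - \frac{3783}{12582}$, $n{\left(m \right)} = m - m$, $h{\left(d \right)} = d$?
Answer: $\frac{70998965}{4194} \approx 16929.0$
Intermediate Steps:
$n{\left(m \right)} = 0$
$G = - \frac{1261}{4194}$ ($G = \left(-3783\right) \frac{1}{12582} = - \frac{1261}{4194} \approx -0.30067$)
$U = 16929$ ($U = \left(16838 + 91\right) + 0 = 16929 + 0 = 16929$)
$U + G = 16929 - \frac{1261}{4194} = \frac{70998965}{4194}$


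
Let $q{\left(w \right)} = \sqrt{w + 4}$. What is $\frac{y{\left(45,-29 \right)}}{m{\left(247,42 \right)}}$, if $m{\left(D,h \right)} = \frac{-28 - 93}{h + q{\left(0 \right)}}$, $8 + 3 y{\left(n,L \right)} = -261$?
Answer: $\frac{1076}{33} \approx 32.606$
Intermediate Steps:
$y{\left(n,L \right)} = - \frac{269}{3}$ ($y{\left(n,L \right)} = - \frac{8}{3} + \frac{1}{3} \left(-261\right) = - \frac{8}{3} - 87 = - \frac{269}{3}$)
$q{\left(w \right)} = \sqrt{4 + w}$
$m{\left(D,h \right)} = - \frac{121}{2 + h}$ ($m{\left(D,h \right)} = \frac{-28 - 93}{h + \sqrt{4 + 0}} = - \frac{121}{h + \sqrt{4}} = - \frac{121}{h + 2} = - \frac{121}{2 + h}$)
$\frac{y{\left(45,-29 \right)}}{m{\left(247,42 \right)}} = - \frac{269}{3 \left(- \frac{121}{2 + 42}\right)} = - \frac{269}{3 \left(- \frac{121}{44}\right)} = - \frac{269}{3 \left(\left(-121\right) \frac{1}{44}\right)} = - \frac{269}{3 \left(- \frac{11}{4}\right)} = \left(- \frac{269}{3}\right) \left(- \frac{4}{11}\right) = \frac{1076}{33}$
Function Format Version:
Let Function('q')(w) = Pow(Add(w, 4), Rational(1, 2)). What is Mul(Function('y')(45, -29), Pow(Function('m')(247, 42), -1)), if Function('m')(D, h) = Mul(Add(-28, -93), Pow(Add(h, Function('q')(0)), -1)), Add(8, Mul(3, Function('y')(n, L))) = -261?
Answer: Rational(1076, 33) ≈ 32.606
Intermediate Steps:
Function('y')(n, L) = Rational(-269, 3) (Function('y')(n, L) = Add(Rational(-8, 3), Mul(Rational(1, 3), -261)) = Add(Rational(-8, 3), -87) = Rational(-269, 3))
Function('q')(w) = Pow(Add(4, w), Rational(1, 2))
Function('m')(D, h) = Mul(-121, Pow(Add(2, h), -1)) (Function('m')(D, h) = Mul(Add(-28, -93), Pow(Add(h, Pow(Add(4, 0), Rational(1, 2))), -1)) = Mul(-121, Pow(Add(h, Pow(4, Rational(1, 2))), -1)) = Mul(-121, Pow(Add(h, 2), -1)) = Mul(-121, Pow(Add(2, h), -1)))
Mul(Function('y')(45, -29), Pow(Function('m')(247, 42), -1)) = Mul(Rational(-269, 3), Pow(Mul(-121, Pow(Add(2, 42), -1)), -1)) = Mul(Rational(-269, 3), Pow(Mul(-121, Pow(44, -1)), -1)) = Mul(Rational(-269, 3), Pow(Mul(-121, Rational(1, 44)), -1)) = Mul(Rational(-269, 3), Pow(Rational(-11, 4), -1)) = Mul(Rational(-269, 3), Rational(-4, 11)) = Rational(1076, 33)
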